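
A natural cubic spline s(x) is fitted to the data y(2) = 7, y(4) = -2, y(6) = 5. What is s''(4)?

6

Write M_i for s''(x_i). With h_i = 2, 2 and divided differences Δ_i = -9/2, 7/2, the continuity of s' gives the tridiagonal system
  2·M_0 + 8·M_1 + 2·M_2 = 6(Δ_1 - Δ_0) = 48
Natural end conditions: M_0 = M_2 = 0.
Hence M_0 = 0, M_1 = 6, M_2 = 0.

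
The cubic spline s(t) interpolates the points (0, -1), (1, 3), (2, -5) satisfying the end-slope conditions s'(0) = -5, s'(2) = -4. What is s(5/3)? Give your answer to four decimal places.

-2.3889

Let M_i = s''(x_i). Step sizes h_i = 1, 1; slopes of the chords Δ_i = (y_(i+1) - y_i)/h_i = 4, -8.
  1·M_0 + 4·M_1 + 1·M_2 = 6(Δ_1 - Δ_0) = -72
Clamped end conditions give two more equations: 2h_0·M_0 + h_0·M_1 = 6(Δ_0 - s'(0)) = 54 and h_1·M_1 + 2h_1·M_2 = 6(s'(2) - Δ_1) = 24.
Hence M_0 = 91/2, M_1 = -37, M_2 = 61/2.
On [1, 2], s(t) = 3 - 3/4·(t - 1) - 37/2·(t - 1)² + 45/4·(t - 1)³.
With (t - 1) = 2/3: s(5/3) = -43/18.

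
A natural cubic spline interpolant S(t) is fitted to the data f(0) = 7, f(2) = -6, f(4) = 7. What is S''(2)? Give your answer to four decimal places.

Let σ_i = S''(x_i). Step sizes h_i = 2, 2; slopes of the chords Δ_i = (y_(i+1) - y_i)/h_i = -13/2, 13/2.
  2·σ_0 + 8·σ_1 + 2·σ_2 = 6(Δ_1 - Δ_0) = 78
Natural end conditions: σ_0 = σ_2 = 0.
Solving: σ_0 = 0, σ_1 = 39/4, σ_2 = 0.

9.7500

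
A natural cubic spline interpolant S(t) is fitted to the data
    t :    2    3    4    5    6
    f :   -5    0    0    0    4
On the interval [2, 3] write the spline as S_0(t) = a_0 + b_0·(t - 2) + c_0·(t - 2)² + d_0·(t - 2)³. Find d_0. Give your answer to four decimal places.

-1.2679

Let M_i = S''(x_i). Step sizes h_i = 1, 1, 1, 1; slopes of the chords Δ_i = (y_(i+1) - y_i)/h_i = 5, 0, 0, 4.
  1·M_0 + 4·M_1 + 1·M_2 = 6(Δ_1 - Δ_0) = -30
  1·M_1 + 4·M_2 + 1·M_3 = 6(Δ_2 - Δ_1) = 0
  1·M_2 + 4·M_3 + 1·M_4 = 6(Δ_3 - Δ_2) = 24
Natural end conditions: M_0 = M_4 = 0.
Forward elimination and back-substitution give M_0 = 0, M_1 = -213/28, M_2 = 3/7, M_3 = 165/28, M_4 = 0.
On [2, 3], with S_0(t) = a_0 + b_0·(t - 2) + c_0·(t - 2)² + d_0·(t - 2)³: c_0 = M_0/2 = 0, d_0 = (M_1 - M_0)/(6h_0) = -71/56, b_0 = Δ_0 - h_0(2M_0 + M_1)/6 = 351/56.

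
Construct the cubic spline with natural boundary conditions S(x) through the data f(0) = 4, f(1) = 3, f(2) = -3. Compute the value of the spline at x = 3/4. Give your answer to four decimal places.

Let m_i = S''(x_i). Step sizes h_i = 1, 1; slopes of the chords Δ_i = (y_(i+1) - y_i)/h_i = -1, -6.
  1·m_0 + 4·m_1 + 1·m_2 = 6(Δ_1 - Δ_0) = -30
Natural end conditions: m_0 = m_2 = 0.
Solving the tridiagonal system: m_0 = 0, m_1 = -15/2, m_2 = 0.
On [0, 1], S(x) = 4 + 1/4·x + 0·x² - 5/4·x³.
With x = 3/4: S(3/4) = 937/256.

3.6602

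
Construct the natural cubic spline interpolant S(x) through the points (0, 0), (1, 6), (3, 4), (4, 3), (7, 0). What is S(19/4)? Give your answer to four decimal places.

2.4154

Let M_i = S''(x_i). Step sizes h_i = 1, 2, 1, 3; slopes of the chords Δ_i = (y_(i+1) - y_i)/h_i = 6, -1, -1, -1.
  1·M_0 + 6·M_1 + 2·M_2 = 6(Δ_1 - Δ_0) = -42
  2·M_1 + 6·M_2 + 1·M_3 = 6(Δ_2 - Δ_1) = 0
  1·M_2 + 8·M_3 + 3·M_4 = 6(Δ_3 - Δ_2) = 0
Natural end conditions: M_0 = M_4 = 0.
Hence M_0 = 0, M_1 = -987/125, M_2 = 336/125, M_3 = -42/125, M_4 = 0.
On [4, 7], S(x) = 3 - 83/125·(x - 4) - 21/125·(x - 4)² + 7/375·(x - 4)³.
With (x - 4) = 3/4: S(19/4) = 19323/8000.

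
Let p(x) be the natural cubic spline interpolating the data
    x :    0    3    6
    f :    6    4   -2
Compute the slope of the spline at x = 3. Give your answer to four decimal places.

-1.3333

With m_i denoting the second derivative at x_i, h_i = 3, 3, and Δ_i = (y_(i+1) − y_i)/h_i = -2/3, -2:
  3·m_0 + 12·m_1 + 3·m_2 = 6(Δ_1 - Δ_0) = -8
Natural end conditions: m_0 = m_2 = 0.
Hence m_0 = 0, m_1 = -2/3, m_2 = 0.
On [3, 6], p'(x) = b_1 + 2c_1·(x - 3) + 3d_1·(x - 3)² with b_1 = Δ_1 - h_1(2m_1 + m_2)/6 = -4/3, c_1 = m_1/2 = -1/3, d_1 = (m_2 - m_1)/(6h_1) = 1/27. So p'(3) = -4/3.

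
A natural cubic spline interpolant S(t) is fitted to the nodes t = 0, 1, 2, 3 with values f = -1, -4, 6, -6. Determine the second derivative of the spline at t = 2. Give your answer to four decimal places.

Put M_i = S'' at the i-th knot. Here h = (1, 1, 1) and Δ = (-3, 10, -12), so the interior equations h_(i-1)·M_(i-1) + 2(h_(i-1)+h_i)·M_i + h_i·M_(i+1) = 6(Δ_i − Δ_(i-1)) read
  1·M_0 + 4·M_1 + 1·M_2 = 6(Δ_1 - Δ_0) = 78
  1·M_1 + 4·M_2 + 1·M_3 = 6(Δ_2 - Δ_1) = -132
Natural end conditions: M_0 = M_3 = 0.
Solving: M_0 = 0, M_1 = 148/5, M_2 = -202/5, M_3 = 0.

-40.4000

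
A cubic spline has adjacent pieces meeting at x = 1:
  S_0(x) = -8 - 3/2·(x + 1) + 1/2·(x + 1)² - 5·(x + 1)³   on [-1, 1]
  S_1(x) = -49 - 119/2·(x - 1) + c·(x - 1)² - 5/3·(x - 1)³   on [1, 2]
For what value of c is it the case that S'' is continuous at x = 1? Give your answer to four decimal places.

S_0''(x) = 1 - 30·(x + 1), so S_0''(1) = -59. On the right, S_1''(1) = 2c, so c = -59/2.

-29.5000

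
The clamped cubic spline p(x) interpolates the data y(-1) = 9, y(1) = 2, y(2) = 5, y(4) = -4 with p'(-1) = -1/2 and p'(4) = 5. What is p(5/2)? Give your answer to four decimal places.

2.9580

With M_i denoting the second derivative at x_i, h_i = 2, 1, 2, and Δ_i = (y_(i+1) − y_i)/h_i = -7/2, 3, -9/2:
  2·M_0 + 6·M_1 + 1·M_2 = 6(Δ_1 - Δ_0) = 39
  1·M_1 + 6·M_2 + 2·M_3 = 6(Δ_2 - Δ_1) = -45
Clamped end conditions give two more equations: 2h_0·M_0 + h_0·M_1 = 6(Δ_0 - p'(-1)) = -18 and h_2·M_2 + 2h_2·M_3 = 6(p'(4) - Δ_2) = 57.
Solving the tridiagonal system: M_0 = -353/32, M_1 = 209/16, M_2 = -277/16, M_3 = 733/32.
On [2, 4], p(x) = 5 - 19/32·(x - 2) - 277/32·(x - 2)² + 429/128·(x - 2)³.
With (x - 2) = 1/2: p(5/2) = 3029/1024.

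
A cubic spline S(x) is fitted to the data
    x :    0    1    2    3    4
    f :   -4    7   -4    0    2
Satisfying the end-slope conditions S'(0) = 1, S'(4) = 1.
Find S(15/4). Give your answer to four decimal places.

Put m_i = S'' at the i-th knot. Here h = (1, 1, 1, 1) and Δ = (11, -11, 4, 2), so the interior equations h_(i-1)·m_(i-1) + 2(h_(i-1)+h_i)·m_i + h_i·m_(i+1) = 6(Δ_i − Δ_(i-1)) read
  1·m_0 + 4·m_1 + 1·m_2 = 6(Δ_1 - Δ_0) = -132
  1·m_1 + 4·m_2 + 1·m_3 = 6(Δ_2 - Δ_1) = 90
  1·m_2 + 4·m_3 + 1·m_4 = 6(Δ_3 - Δ_2) = -12
Clamped end conditions give two more equations: 2h_0·m_0 + h_0·m_1 = 6(Δ_0 - S'(0)) = 60 and h_3·m_3 + 2h_3·m_4 = 6(S'(4) - Δ_3) = -6.
Hence m_0 = 825/14, m_1 = -405/7, m_2 = 81/2, m_3 = -99/7, m_4 = 57/14.
On [3, 4], S(x) = 0 + 169/28·(x - 3) - 99/14·(x - 3)² + 85/28·(x - 3)³.
With (x - 3) = 3/4: S(15/4) = 3279/1792.

1.8298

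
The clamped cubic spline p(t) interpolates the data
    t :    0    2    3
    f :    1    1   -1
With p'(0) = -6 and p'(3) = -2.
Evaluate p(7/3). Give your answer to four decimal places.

0.5802

Let σ_i = p''(x_i). Step sizes h_i = 2, 1; slopes of the chords Δ_i = (y_(i+1) - y_i)/h_i = 0, -2.
  2·σ_0 + 6·σ_1 + 1·σ_2 = 6(Δ_1 - Δ_0) = -12
Clamped end conditions give two more equations: 2h_0·σ_0 + h_0·σ_1 = 6(Δ_0 - p'(0)) = 36 and h_1·σ_1 + 2h_1·σ_2 = 6(p'(3) - Δ_1) = 0.
Solving the tridiagonal system: σ_0 = 37/3, σ_1 = -20/3, σ_2 = 10/3.
On [2, 3], p(t) = 1 - 1/3·(t - 2) - 10/3·(t - 2)² + 5/3·(t - 2)³.
With (t - 2) = 1/3: p(7/3) = 47/81.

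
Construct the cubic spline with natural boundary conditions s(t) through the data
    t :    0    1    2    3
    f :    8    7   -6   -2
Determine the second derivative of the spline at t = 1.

Put M_i = s'' at the i-th knot. Here h = (1, 1, 1) and Δ = (-1, -13, 4), so the interior equations h_(i-1)·M_(i-1) + 2(h_(i-1)+h_i)·M_i + h_i·M_(i+1) = 6(Δ_i − Δ_(i-1)) read
  1·M_0 + 4·M_1 + 1·M_2 = 6(Δ_1 - Δ_0) = -72
  1·M_1 + 4·M_2 + 1·M_3 = 6(Δ_2 - Δ_1) = 102
Natural end conditions: M_0 = M_3 = 0.
Hence M_0 = 0, M_1 = -26, M_2 = 32, M_3 = 0.

-26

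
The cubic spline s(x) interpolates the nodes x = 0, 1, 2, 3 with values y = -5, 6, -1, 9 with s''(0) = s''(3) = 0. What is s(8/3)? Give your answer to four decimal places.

3.9679

Write σ_i for s''(x_i). With h_i = 1, 1, 1 and divided differences Δ_i = 11, -7, 10, the continuity of s' gives the tridiagonal system
  1·σ_0 + 4·σ_1 + 1·σ_2 = 6(Δ_1 - Δ_0) = -108
  1·σ_1 + 4·σ_2 + 1·σ_3 = 6(Δ_2 - Δ_1) = 102
Natural end conditions: σ_0 = σ_3 = 0.
Forward elimination and back-substitution give σ_0 = 0, σ_1 = -178/5, σ_2 = 172/5, σ_3 = 0.
On [2, 3], s(x) = -1 - 22/15·(x - 2) + 86/5·(x - 2)² - 86/15·(x - 2)³.
With (x - 2) = 2/3: s(8/3) = 1607/405.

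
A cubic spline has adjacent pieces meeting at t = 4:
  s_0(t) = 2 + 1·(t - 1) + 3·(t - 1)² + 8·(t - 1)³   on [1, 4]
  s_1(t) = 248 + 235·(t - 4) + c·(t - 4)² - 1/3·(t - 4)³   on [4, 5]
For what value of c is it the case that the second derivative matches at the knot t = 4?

75

s_0''(t) = 6 + 48·(t - 1), so s_0''(4) = 150. On the right, s_1''(4) = 2c, so c = 75.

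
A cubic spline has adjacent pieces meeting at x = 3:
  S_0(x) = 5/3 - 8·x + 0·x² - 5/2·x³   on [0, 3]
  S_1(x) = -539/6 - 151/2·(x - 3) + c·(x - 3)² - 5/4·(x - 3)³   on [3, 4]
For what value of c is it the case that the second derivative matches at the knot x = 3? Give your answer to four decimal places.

-22.5000

S_0''(x) = 0 - 15·x, so S_0''(3) = -45. On the right, S_1''(3) = 2c, so c = -45/2.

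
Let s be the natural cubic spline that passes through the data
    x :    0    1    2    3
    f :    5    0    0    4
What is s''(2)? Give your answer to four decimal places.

Put σ_i = s'' at the i-th knot. Here h = (1, 1, 1) and Δ = (-5, 0, 4), so the interior equations h_(i-1)·σ_(i-1) + 2(h_(i-1)+h_i)·σ_i + h_i·σ_(i+1) = 6(Δ_i − Δ_(i-1)) read
  1·σ_0 + 4·σ_1 + 1·σ_2 = 6(Δ_1 - Δ_0) = 30
  1·σ_1 + 4·σ_2 + 1·σ_3 = 6(Δ_2 - Δ_1) = 24
Natural end conditions: σ_0 = σ_3 = 0.
Hence σ_0 = 0, σ_1 = 32/5, σ_2 = 22/5, σ_3 = 0.

4.4000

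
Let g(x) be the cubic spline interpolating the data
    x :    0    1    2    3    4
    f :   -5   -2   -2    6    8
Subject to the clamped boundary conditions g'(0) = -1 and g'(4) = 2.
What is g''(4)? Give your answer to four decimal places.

Put M_i = g'' at the i-th knot. Here h = (1, 1, 1, 1) and Δ = (3, 0, 8, 2), so the interior equations h_(i-1)·M_(i-1) + 2(h_(i-1)+h_i)·M_i + h_i·M_(i+1) = 6(Δ_i − Δ_(i-1)) read
  1·M_0 + 4·M_1 + 1·M_2 = 6(Δ_1 - Δ_0) = -18
  1·M_1 + 4·M_2 + 1·M_3 = 6(Δ_2 - Δ_1) = 48
  1·M_2 + 4·M_3 + 1·M_4 = 6(Δ_3 - Δ_2) = -36
Clamped end conditions give two more equations: 2h_0·M_0 + h_0·M_1 = 6(Δ_0 - g'(0)) = 24 and h_3·M_3 + 2h_3·M_4 = 6(g'(4) - Δ_3) = 0.
Hence M_0 = 267/14, M_1 = -99/7, M_2 = 39/2, M_3 = -111/7, M_4 = 111/14.

7.9286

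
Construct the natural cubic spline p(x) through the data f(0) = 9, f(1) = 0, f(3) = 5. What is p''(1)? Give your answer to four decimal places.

11.5000

With σ_i denoting the second derivative at x_i, h_i = 1, 2, and Δ_i = (y_(i+1) − y_i)/h_i = -9, 5/2:
  1·σ_0 + 6·σ_1 + 2·σ_2 = 6(Δ_1 - Δ_0) = 69
Natural end conditions: σ_0 = σ_2 = 0.
Hence σ_0 = 0, σ_1 = 23/2, σ_2 = 0.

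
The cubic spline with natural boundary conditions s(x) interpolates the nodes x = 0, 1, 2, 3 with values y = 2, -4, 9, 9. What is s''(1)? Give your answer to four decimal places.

Let σ_i = s''(x_i). Step sizes h_i = 1, 1, 1; slopes of the chords Δ_i = (y_(i+1) - y_i)/h_i = -6, 13, 0.
  1·σ_0 + 4·σ_1 + 1·σ_2 = 6(Δ_1 - Δ_0) = 114
  1·σ_1 + 4·σ_2 + 1·σ_3 = 6(Δ_2 - Δ_1) = -78
Natural end conditions: σ_0 = σ_3 = 0.
Hence σ_0 = 0, σ_1 = 178/5, σ_2 = -142/5, σ_3 = 0.

35.6000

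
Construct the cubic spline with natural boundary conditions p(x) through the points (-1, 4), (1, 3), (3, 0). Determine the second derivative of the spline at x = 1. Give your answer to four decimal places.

Put M_i = p'' at the i-th knot. Here h = (2, 2) and Δ = (-1/2, -3/2), so the interior equations h_(i-1)·M_(i-1) + 2(h_(i-1)+h_i)·M_i + h_i·M_(i+1) = 6(Δ_i − Δ_(i-1)) read
  2·M_0 + 8·M_1 + 2·M_2 = 6(Δ_1 - Δ_0) = -6
Natural end conditions: M_0 = M_2 = 0.
Forward elimination and back-substitution give M_0 = 0, M_1 = -3/4, M_2 = 0.

-0.7500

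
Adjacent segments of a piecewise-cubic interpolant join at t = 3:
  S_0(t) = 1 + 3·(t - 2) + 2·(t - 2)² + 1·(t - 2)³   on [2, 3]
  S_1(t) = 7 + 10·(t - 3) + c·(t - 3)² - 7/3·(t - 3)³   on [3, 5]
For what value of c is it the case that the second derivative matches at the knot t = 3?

5

S_0''(t) = 4 + 6·(t - 2), so S_0''(3) = 10. On the right, S_1''(3) = 2c, so c = 5.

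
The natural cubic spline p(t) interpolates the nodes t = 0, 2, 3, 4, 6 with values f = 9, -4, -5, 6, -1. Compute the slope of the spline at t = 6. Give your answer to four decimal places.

-9.5606

With M_i denoting the second derivative at x_i, h_i = 2, 1, 1, 2, and Δ_i = (y_(i+1) − y_i)/h_i = -13/2, -1, 11, -7/2:
  2·M_0 + 6·M_1 + 1·M_2 = 6(Δ_1 - Δ_0) = 33
  1·M_1 + 4·M_2 + 1·M_3 = 6(Δ_2 - Δ_1) = 72
  1·M_2 + 6·M_3 + 2·M_4 = 6(Δ_3 - Δ_2) = -87
Natural end conditions: M_0 = M_4 = 0.
Hence M_0 = 0, M_1 = 20/11, M_2 = 243/11, M_3 = -200/11, M_4 = 0.
On [4, 6], p'(t) = b_3 + 2c_3·(t - 4) + 3d_3·(t - 4)² with b_3 = Δ_3 - h_3(2M_3 + M_4)/6 = 569/66, c_3 = M_3/2 = -100/11, d_3 = (M_4 - M_3)/(6h_3) = 50/33. So p'(6) = -631/66.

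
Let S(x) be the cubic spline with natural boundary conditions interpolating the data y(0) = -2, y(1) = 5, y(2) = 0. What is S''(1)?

-18

Put m_i = S'' at the i-th knot. Here h = (1, 1) and Δ = (7, -5), so the interior equations h_(i-1)·m_(i-1) + 2(h_(i-1)+h_i)·m_i + h_i·m_(i+1) = 6(Δ_i − Δ_(i-1)) read
  1·m_0 + 4·m_1 + 1·m_2 = 6(Δ_1 - Δ_0) = -72
Natural end conditions: m_0 = m_2 = 0.
Hence m_0 = 0, m_1 = -18, m_2 = 0.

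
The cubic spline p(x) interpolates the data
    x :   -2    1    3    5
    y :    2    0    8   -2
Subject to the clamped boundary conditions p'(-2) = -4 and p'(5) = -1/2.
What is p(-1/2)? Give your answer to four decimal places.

-2.1976

Write M_i for p''(x_i). With h_i = 3, 2, 2 and divided differences Δ_i = -2/3, 4, -5, the continuity of p' gives the tridiagonal system
  3·M_0 + 10·M_1 + 2·M_2 = 6(Δ_1 - Δ_0) = 28
  2·M_1 + 8·M_2 + 2·M_3 = 6(Δ_2 - Δ_1) = -54
Clamped end conditions give two more equations: 2h_0·M_0 + h_0·M_1 = 6(Δ_0 - p'(-2)) = 20 and h_2·M_2 + 2h_2·M_3 = 6(p'(5) - Δ_2) = 27.
Solving the tridiagonal system: M_0 = 109/111, M_1 = 174/37, M_2 = -813/74, M_3 = 453/37.
On [-2, 1], p(x) = 2 - 4·(x + 2) + 109/222·(x + 2)² + 413/1998·(x + 2)³.
With (x + 2) = 3/2: p(-1/2) = -1301/592.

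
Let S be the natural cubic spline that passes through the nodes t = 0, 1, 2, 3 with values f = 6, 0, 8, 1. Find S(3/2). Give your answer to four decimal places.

4.0750

Write M_i for S''(x_i). With h_i = 1, 1, 1 and divided differences Δ_i = -6, 8, -7, the continuity of S' gives the tridiagonal system
  1·M_0 + 4·M_1 + 1·M_2 = 6(Δ_1 - Δ_0) = 84
  1·M_1 + 4·M_2 + 1·M_3 = 6(Δ_2 - Δ_1) = -90
Natural end conditions: M_0 = M_3 = 0.
Solving: M_0 = 0, M_1 = 142/5, M_2 = -148/5, M_3 = 0.
On [1, 2], S(t) = 0 + 52/15·(t - 1) + 71/5·(t - 1)² - 29/3·(t - 1)³.
With (t - 1) = 1/2: S(3/2) = 163/40.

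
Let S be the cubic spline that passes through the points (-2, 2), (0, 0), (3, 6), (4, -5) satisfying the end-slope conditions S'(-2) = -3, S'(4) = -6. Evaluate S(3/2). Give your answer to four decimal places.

Put M_i = S'' at the i-th knot. Here h = (2, 3, 1) and Δ = (-1, 2, -11), so the interior equations h_(i-1)·M_(i-1) + 2(h_(i-1)+h_i)·M_i + h_i·M_(i+1) = 6(Δ_i − Δ_(i-1)) read
  2·M_0 + 10·M_1 + 3·M_2 = 6(Δ_1 - Δ_0) = 18
  3·M_1 + 8·M_2 + 1·M_3 = 6(Δ_2 - Δ_1) = -78
Clamped end conditions give two more equations: 2h_0·M_0 + h_0·M_1 = 6(Δ_0 - S'(-2)) = 12 and h_2·M_2 + 2h_2·M_3 = 6(S'(4) - Δ_2) = 30.
Hence M_0 = -2/13, M_1 = 82/13, M_2 = -194/13, M_3 = 292/13.
On [0, 3], S(t) = 0 + 41/13·t + 41/13·t² - 46/39·t³.
With t = 3/2: S(3/2) = 102/13.

7.8462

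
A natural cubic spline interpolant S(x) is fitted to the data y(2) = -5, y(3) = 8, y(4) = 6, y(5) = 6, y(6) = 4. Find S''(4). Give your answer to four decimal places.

With σ_i denoting the second derivative at x_i, h_i = 1, 1, 1, 1, and Δ_i = (y_(i+1) − y_i)/h_i = 13, -2, 0, -2:
  1·σ_0 + 4·σ_1 + 1·σ_2 = 6(Δ_1 - Δ_0) = -90
  1·σ_1 + 4·σ_2 + 1·σ_3 = 6(Δ_2 - Δ_1) = 12
  1·σ_2 + 4·σ_3 + 1·σ_4 = 6(Δ_3 - Δ_2) = -12
Natural end conditions: σ_0 = σ_4 = 0.
Forward elimination and back-substitution give σ_0 = 0, σ_1 = -705/28, σ_2 = 75/7, σ_3 = -159/28, σ_4 = 0.

10.7143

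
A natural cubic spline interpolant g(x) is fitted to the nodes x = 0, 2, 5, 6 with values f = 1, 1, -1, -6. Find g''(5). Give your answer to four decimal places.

-3.4930

Let σ_i = g''(x_i). Step sizes h_i = 2, 3, 1; slopes of the chords Δ_i = (y_(i+1) - y_i)/h_i = 0, -2/3, -5.
  2·σ_0 + 10·σ_1 + 3·σ_2 = 6(Δ_1 - Δ_0) = -4
  3·σ_1 + 8·σ_2 + 1·σ_3 = 6(Δ_2 - Δ_1) = -26
Natural end conditions: σ_0 = σ_3 = 0.
Solving the tridiagonal system: σ_0 = 0, σ_1 = 46/71, σ_2 = -248/71, σ_3 = 0.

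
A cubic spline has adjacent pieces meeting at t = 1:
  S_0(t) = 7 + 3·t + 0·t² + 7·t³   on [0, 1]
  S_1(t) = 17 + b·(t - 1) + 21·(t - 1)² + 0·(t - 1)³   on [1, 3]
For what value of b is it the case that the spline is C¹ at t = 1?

24

S_0'(t) = 3 + 0·t + 21·t², so S_0'(1) = 24. On the right, S_1'(1) = b, so b = 24.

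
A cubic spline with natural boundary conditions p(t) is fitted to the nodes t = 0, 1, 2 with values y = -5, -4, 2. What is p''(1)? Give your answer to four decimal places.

7.5000

With M_i denoting the second derivative at x_i, h_i = 1, 1, and Δ_i = (y_(i+1) − y_i)/h_i = 1, 6:
  1·M_0 + 4·M_1 + 1·M_2 = 6(Δ_1 - Δ_0) = 30
Natural end conditions: M_0 = M_2 = 0.
Hence M_0 = 0, M_1 = 15/2, M_2 = 0.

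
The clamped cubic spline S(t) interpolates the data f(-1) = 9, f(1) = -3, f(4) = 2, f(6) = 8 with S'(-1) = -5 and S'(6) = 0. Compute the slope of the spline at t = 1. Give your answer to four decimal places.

Write σ_i for S''(x_i). With h_i = 2, 3, 2 and divided differences Δ_i = -6, 5/3, 3, the continuity of S' gives the tridiagonal system
  2·σ_0 + 10·σ_1 + 3·σ_2 = 6(Δ_1 - Δ_0) = 46
  3·σ_1 + 10·σ_2 + 2·σ_3 = 6(Δ_2 - Δ_1) = 8
Clamped end conditions give two more equations: 2h_0·σ_0 + h_0·σ_1 = 6(Δ_0 - S'(-1)) = -6 and h_2·σ_2 + 2h_2·σ_3 = 6(S'(6) - Δ_2) = -18.
Forward elimination and back-substitution give σ_0 = -101/24, σ_1 = 65/12, σ_2 = 1/12, σ_3 = -109/24.
On [1, 4], S'(t) = b_1 + 2c_1·(t - 1) + 3d_1·(t - 1)² with b_1 = Δ_1 - h_1(2σ_1 + σ_2)/6 = -91/24, c_1 = σ_1/2 = 65/24, d_1 = (σ_2 - σ_1)/(6h_1) = -8/27. So S'(1) = -91/24.

-3.7917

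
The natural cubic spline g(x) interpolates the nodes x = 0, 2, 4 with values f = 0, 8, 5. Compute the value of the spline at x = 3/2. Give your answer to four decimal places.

6.9023

Put σ_i = g'' at the i-th knot. Here h = (2, 2) and Δ = (4, -3/2), so the interior equations h_(i-1)·σ_(i-1) + 2(h_(i-1)+h_i)·σ_i + h_i·σ_(i+1) = 6(Δ_i − Δ_(i-1)) read
  2·σ_0 + 8·σ_1 + 2·σ_2 = 6(Δ_1 - Δ_0) = -33
Natural end conditions: σ_0 = σ_2 = 0.
Solving the tridiagonal system: σ_0 = 0, σ_1 = -33/8, σ_2 = 0.
On [0, 2], g(x) = 0 + 43/8·x + 0·x² - 11/32·x³.
With x = 3/2: g(3/2) = 1767/256.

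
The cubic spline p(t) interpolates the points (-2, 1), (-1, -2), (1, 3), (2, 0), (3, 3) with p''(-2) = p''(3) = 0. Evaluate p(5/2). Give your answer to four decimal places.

0.7746

Let M_i = p''(x_i). Step sizes h_i = 1, 2, 1, 1; slopes of the chords Δ_i = (y_(i+1) - y_i)/h_i = -3, 5/2, -3, 3.
  1·M_0 + 6·M_1 + 2·M_2 = 6(Δ_1 - Δ_0) = 33
  2·M_1 + 6·M_2 + 1·M_3 = 6(Δ_2 - Δ_1) = -33
  1·M_2 + 4·M_3 + 1·M_4 = 6(Δ_3 - Δ_2) = 36
Natural end conditions: M_0 = M_4 = 0.
Hence M_0 = 0, M_1 = 1095/122, M_2 = -636/61, M_3 = 708/61, M_4 = 0.
On [2, 3], p(t) = 0 - 53/61·(t - 2) + 354/61·(t - 2)² - 118/61·(t - 2)³.
With (t - 2) = 1/2: p(5/2) = 189/244.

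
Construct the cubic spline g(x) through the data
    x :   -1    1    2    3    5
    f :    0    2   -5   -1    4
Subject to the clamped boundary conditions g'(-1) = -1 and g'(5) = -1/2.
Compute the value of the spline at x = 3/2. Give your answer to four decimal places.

Let M_i = g''(x_i). Step sizes h_i = 2, 1, 1, 2; slopes of the chords Δ_i = (y_(i+1) - y_i)/h_i = 1, -7, 4, 5/2.
  2·M_0 + 6·M_1 + 1·M_2 = 6(Δ_1 - Δ_0) = -48
  1·M_1 + 4·M_2 + 1·M_3 = 6(Δ_2 - Δ_1) = 66
  1·M_2 + 6·M_3 + 2·M_4 = 6(Δ_3 - Δ_2) = -9
Clamped end conditions give two more equations: 2h_0·M_0 + h_0·M_1 = 6(Δ_0 - g'(-1)) = 12 and h_3·M_3 + 2h_3·M_4 = 6(g'(5) - Δ_3) = -18.
Solving: M_0 = 158/15, M_1 = -226/15, M_2 = 64/3, M_3 = -64/15, M_4 = -71/30.
On [1, 2], g(x) = 2 - 83/15·(x - 1) - 113/15·(x - 1)² + 91/15·(x - 1)³.
With (x - 1) = 1/2: g(3/2) = -227/120.

-1.8917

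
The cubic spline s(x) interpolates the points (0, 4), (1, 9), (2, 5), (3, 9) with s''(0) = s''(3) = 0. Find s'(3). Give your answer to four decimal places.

Write M_i for s''(x_i). With h_i = 1, 1, 1 and divided differences Δ_i = 5, -4, 4, the continuity of s' gives the tridiagonal system
  1·M_0 + 4·M_1 + 1·M_2 = 6(Δ_1 - Δ_0) = -54
  1·M_1 + 4·M_2 + 1·M_3 = 6(Δ_2 - Δ_1) = 48
Natural end conditions: M_0 = M_3 = 0.
Forward elimination and back-substitution give M_0 = 0, M_1 = -88/5, M_2 = 82/5, M_3 = 0.
On [2, 3], s'(x) = b_2 + 2c_2·(x - 2) + 3d_2·(x - 2)² with b_2 = Δ_2 - h_2(2M_2 + M_3)/6 = -22/15, c_2 = M_2/2 = 41/5, d_2 = (M_3 - M_2)/(6h_2) = -41/15. So s'(3) = 101/15.

6.7333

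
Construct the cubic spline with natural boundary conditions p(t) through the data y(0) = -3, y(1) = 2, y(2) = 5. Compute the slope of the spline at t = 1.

Put M_i = p'' at the i-th knot. Here h = (1, 1) and Δ = (5, 3), so the interior equations h_(i-1)·M_(i-1) + 2(h_(i-1)+h_i)·M_i + h_i·M_(i+1) = 6(Δ_i − Δ_(i-1)) read
  1·M_0 + 4·M_1 + 1·M_2 = 6(Δ_1 - Δ_0) = -12
Natural end conditions: M_0 = M_2 = 0.
Solving the tridiagonal system: M_0 = 0, M_1 = -3, M_2 = 0.
On [1, 2], p'(t) = b_1 + 2c_1·(t - 1) + 3d_1·(t - 1)² with b_1 = Δ_1 - h_1(2M_1 + M_2)/6 = 4, c_1 = M_1/2 = -3/2, d_1 = (M_2 - M_1)/(6h_1) = 1/2. So p'(1) = 4.

4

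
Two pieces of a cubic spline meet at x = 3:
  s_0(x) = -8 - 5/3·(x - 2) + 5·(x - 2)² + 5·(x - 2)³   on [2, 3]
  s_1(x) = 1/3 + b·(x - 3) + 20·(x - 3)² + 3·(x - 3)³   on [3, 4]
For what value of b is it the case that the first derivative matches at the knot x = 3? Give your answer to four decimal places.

s_0'(x) = -5/3 + 10·(x - 2) + 15·(x - 2)², so s_0'(3) = 70/3. On the right, s_1'(3) = b, so b = 70/3.

23.3333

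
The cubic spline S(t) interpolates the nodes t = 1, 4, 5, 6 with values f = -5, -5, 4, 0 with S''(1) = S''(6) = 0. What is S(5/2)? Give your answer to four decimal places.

With M_i denoting the second derivative at x_i, h_i = 3, 1, 1, and Δ_i = (y_(i+1) − y_i)/h_i = 0, 9, -4:
  3·M_0 + 8·M_1 + 1·M_2 = 6(Δ_1 - Δ_0) = 54
  1·M_1 + 4·M_2 + 1·M_3 = 6(Δ_2 - Δ_1) = -78
Natural end conditions: M_0 = M_3 = 0.
Hence M_0 = 0, M_1 = 294/31, M_2 = -678/31, M_3 = 0.
On [1, 4], S(t) = -5 - 147/31·(t - 1) + 0·(t - 1)² + 49/93·(t - 1)³.
With (t - 1) = 3/2: S(5/2) = -2563/248.

-10.3347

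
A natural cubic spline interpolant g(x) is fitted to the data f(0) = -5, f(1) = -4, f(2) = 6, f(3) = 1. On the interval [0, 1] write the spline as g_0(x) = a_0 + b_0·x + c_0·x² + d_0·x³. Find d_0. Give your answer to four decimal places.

3.4000

Write M_i for g''(x_i). With h_i = 1, 1, 1 and divided differences Δ_i = 1, 10, -5, the continuity of g' gives the tridiagonal system
  1·M_0 + 4·M_1 + 1·M_2 = 6(Δ_1 - Δ_0) = 54
  1·M_1 + 4·M_2 + 1·M_3 = 6(Δ_2 - Δ_1) = -90
Natural end conditions: M_0 = M_3 = 0.
Solving the tridiagonal system: M_0 = 0, M_1 = 102/5, M_2 = -138/5, M_3 = 0.
On [0, 1], with g_0(x) = a_0 + b_0·x + c_0·x² + d_0·x³: c_0 = M_0/2 = 0, d_0 = (M_1 - M_0)/(6h_0) = 17/5, b_0 = Δ_0 - h_0(2M_0 + M_1)/6 = -12/5.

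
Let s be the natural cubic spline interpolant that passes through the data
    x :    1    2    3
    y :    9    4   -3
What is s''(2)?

Let m_i = s''(x_i). Step sizes h_i = 1, 1; slopes of the chords Δ_i = (y_(i+1) - y_i)/h_i = -5, -7.
  1·m_0 + 4·m_1 + 1·m_2 = 6(Δ_1 - Δ_0) = -12
Natural end conditions: m_0 = m_2 = 0.
Solving: m_0 = 0, m_1 = -3, m_2 = 0.

-3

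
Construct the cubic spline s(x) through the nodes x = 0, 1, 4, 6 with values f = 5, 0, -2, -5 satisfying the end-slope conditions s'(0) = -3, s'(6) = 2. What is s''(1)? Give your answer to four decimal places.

Put M_i = s'' at the i-th knot. Here h = (1, 3, 2) and Δ = (-5, -2/3, -3/2), so the interior equations h_(i-1)·M_(i-1) + 2(h_(i-1)+h_i)·M_i + h_i·M_(i+1) = 6(Δ_i − Δ_(i-1)) read
  1·M_0 + 8·M_1 + 3·M_2 = 6(Δ_1 - Δ_0) = 26
  3·M_1 + 10·M_2 + 2·M_3 = 6(Δ_2 - Δ_1) = -5
Clamped end conditions give two more equations: 2h_0·M_0 + h_0·M_1 = 6(Δ_0 - s'(0)) = -12 and h_2·M_2 + 2h_2·M_3 = 6(s'(6) - Δ_2) = 21.
Forward elimination and back-substitution give M_0 = -691/78, M_1 = 223/39, M_2 = -283/78, M_3 = 551/78.

5.7179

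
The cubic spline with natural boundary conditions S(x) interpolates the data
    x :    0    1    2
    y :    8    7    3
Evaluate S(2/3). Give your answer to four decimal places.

7.6111

With σ_i denoting the second derivative at x_i, h_i = 1, 1, and Δ_i = (y_(i+1) − y_i)/h_i = -1, -4:
  1·σ_0 + 4·σ_1 + 1·σ_2 = 6(Δ_1 - Δ_0) = -18
Natural end conditions: σ_0 = σ_2 = 0.
Solving: σ_0 = 0, σ_1 = -9/2, σ_2 = 0.
On [0, 1], S(x) = 8 - 1/4·x + 0·x² - 3/4·x³.
With x = 2/3: S(2/3) = 137/18.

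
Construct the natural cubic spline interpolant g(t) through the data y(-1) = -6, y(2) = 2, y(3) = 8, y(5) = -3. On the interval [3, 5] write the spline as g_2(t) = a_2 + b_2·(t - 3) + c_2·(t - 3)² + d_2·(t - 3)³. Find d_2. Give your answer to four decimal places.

1.0142

Let m_i = g''(x_i). Step sizes h_i = 3, 1, 2; slopes of the chords Δ_i = (y_(i+1) - y_i)/h_i = 8/3, 6, -11/2.
  3·m_0 + 8·m_1 + 1·m_2 = 6(Δ_1 - Δ_0) = 20
  1·m_1 + 6·m_2 + 2·m_3 = 6(Δ_2 - Δ_1) = -69
Natural end conditions: m_0 = m_3 = 0.
Hence m_0 = 0, m_1 = 189/47, m_2 = -572/47, m_3 = 0.
On [3, 5], with g_2(t) = a_2 + b_2·(t - 3) + c_2·(t - 3)² + d_2·(t - 3)³: c_2 = m_2/2 = -286/47, d_2 = (m_3 - m_2)/(6h_2) = 143/141, b_2 = Δ_2 - h_2(2m_2 + m_3)/6 = 737/282.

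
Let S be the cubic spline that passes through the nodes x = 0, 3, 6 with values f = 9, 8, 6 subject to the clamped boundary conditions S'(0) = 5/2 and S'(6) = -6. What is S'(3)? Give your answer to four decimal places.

Put m_i = S'' at the i-th knot. Here h = (3, 3) and Δ = (-1/3, -2/3), so the interior equations h_(i-1)·m_(i-1) + 2(h_(i-1)+h_i)·m_i + h_i·m_(i+1) = 6(Δ_i − Δ_(i-1)) read
  3·m_0 + 12·m_1 + 3·m_2 = 6(Δ_1 - Δ_0) = -2
Clamped end conditions give two more equations: 2h_0·m_0 + h_0·m_1 = 6(Δ_0 - S'(0)) = -17 and h_1·m_1 + 2h_1·m_2 = 6(S'(6) - Δ_1) = -32.
Solving the tridiagonal system: m_0 = -49/12, m_1 = 5/2, m_2 = -79/12.
On [3, 6], S'(x) = b_1 + 2c_1·(x - 3) + 3d_1·(x - 3)² with b_1 = Δ_1 - h_1(2m_1 + m_2)/6 = 1/8, c_1 = m_1/2 = 5/4, d_1 = (m_2 - m_1)/(6h_1) = -109/216. So S'(3) = 1/8.

0.1250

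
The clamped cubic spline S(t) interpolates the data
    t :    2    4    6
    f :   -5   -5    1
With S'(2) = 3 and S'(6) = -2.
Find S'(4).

2

Let M_i = S''(x_i). Step sizes h_i = 2, 2; slopes of the chords Δ_i = (y_(i+1) - y_i)/h_i = 0, 3.
  2·M_0 + 8·M_1 + 2·M_2 = 6(Δ_1 - Δ_0) = 18
Clamped end conditions give two more equations: 2h_0·M_0 + h_0·M_1 = 6(Δ_0 - S'(2)) = -18 and h_1·M_1 + 2h_1·M_2 = 6(S'(6) - Δ_1) = -30.
Forward elimination and back-substitution give M_0 = -8, M_1 = 7, M_2 = -11.
On [4, 6], S'(t) = b_1 + 2c_1·(t - 4) + 3d_1·(t - 4)² with b_1 = Δ_1 - h_1(2M_1 + M_2)/6 = 2, c_1 = M_1/2 = 7/2, d_1 = (M_2 - M_1)/(6h_1) = -3/2. So S'(4) = 2.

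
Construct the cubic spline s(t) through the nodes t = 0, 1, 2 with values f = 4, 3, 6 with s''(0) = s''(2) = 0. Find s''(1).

6

Write M_i for s''(x_i). With h_i = 1, 1 and divided differences Δ_i = -1, 3, the continuity of s' gives the tridiagonal system
  1·M_0 + 4·M_1 + 1·M_2 = 6(Δ_1 - Δ_0) = 24
Natural end conditions: M_0 = M_2 = 0.
Forward elimination and back-substitution give M_0 = 0, M_1 = 6, M_2 = 0.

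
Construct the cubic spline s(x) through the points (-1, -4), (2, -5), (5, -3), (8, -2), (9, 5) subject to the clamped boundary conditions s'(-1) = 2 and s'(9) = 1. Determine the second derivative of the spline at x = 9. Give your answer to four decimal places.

-22.4483

Write M_i for s''(x_i). With h_i = 3, 3, 3, 1 and divided differences Δ_i = -1/3, 2/3, 1/3, 7, the continuity of s' gives the tridiagonal system
  3·M_0 + 12·M_1 + 3·M_2 = 6(Δ_1 - Δ_0) = 6
  3·M_1 + 12·M_2 + 3·M_3 = 6(Δ_2 - Δ_1) = -2
  3·M_2 + 8·M_3 + 1·M_4 = 6(Δ_3 - Δ_2) = 40
Clamped end conditions give two more equations: 2h_0·M_0 + h_0·M_1 = 6(Δ_0 - s'(-1)) = -14 and h_3·M_3 + 2h_3·M_4 = 6(s'(9) - Δ_3) = -36.
Forward elimination and back-substitution give M_0 = -293/87, M_1 = 60/29, M_2 = -253/87, M_3 = 258/29, M_4 = -651/29.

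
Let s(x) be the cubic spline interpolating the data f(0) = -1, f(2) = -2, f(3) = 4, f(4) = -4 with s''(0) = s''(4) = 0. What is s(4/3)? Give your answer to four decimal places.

Write M_i for s''(x_i). With h_i = 2, 1, 1 and divided differences Δ_i = -1/2, 6, -8, the continuity of s' gives the tridiagonal system
  2·M_0 + 6·M_1 + 1·M_2 = 6(Δ_1 - Δ_0) = 39
  1·M_1 + 4·M_2 + 1·M_3 = 6(Δ_2 - Δ_1) = -84
Natural end conditions: M_0 = M_3 = 0.
Solving: M_0 = 0, M_1 = 240/23, M_2 = -543/23, M_3 = 0.
On [0, 2], s(x) = -1 - 183/46·x + 0·x² + 20/23·x³.
With x = 4/3: s(4/3) = -2635/621.

-4.2432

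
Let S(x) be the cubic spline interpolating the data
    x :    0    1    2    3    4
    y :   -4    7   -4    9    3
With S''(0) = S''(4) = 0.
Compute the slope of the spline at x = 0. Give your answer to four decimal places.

Write M_i for S''(x_i). With h_i = 1, 1, 1, 1 and divided differences Δ_i = 11, -11, 13, -6, the continuity of S' gives the tridiagonal system
  1·M_0 + 4·M_1 + 1·M_2 = 6(Δ_1 - Δ_0) = -132
  1·M_1 + 4·M_2 + 1·M_3 = 6(Δ_2 - Δ_1) = 144
  1·M_2 + 4·M_3 + 1·M_4 = 6(Δ_3 - Δ_2) = -114
Natural end conditions: M_0 = M_4 = 0.
Solving: M_0 = 0, M_1 = -1335/28, M_2 = 411/7, M_3 = -1209/28, M_4 = 0.
On [0, 1], S'(x) = b_0 + 2c_0·x + 3d_0·x² with b_0 = Δ_0 - h_0(2M_0 + M_1)/6 = 1061/56, c_0 = M_0/2 = 0, d_0 = (M_1 - M_0)/(6h_0) = -445/56. So S'(0) = 1061/56.

18.9464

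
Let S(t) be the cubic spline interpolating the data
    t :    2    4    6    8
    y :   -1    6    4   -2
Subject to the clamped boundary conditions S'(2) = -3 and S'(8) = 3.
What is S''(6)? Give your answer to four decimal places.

-2.6000

Write m_i for S''(x_i). With h_i = 2, 2, 2 and divided differences Δ_i = 7/2, -1, -3, the continuity of S' gives the tridiagonal system
  2·m_0 + 8·m_1 + 2·m_2 = 6(Δ_1 - Δ_0) = -27
  2·m_1 + 8·m_2 + 2·m_3 = 6(Δ_2 - Δ_1) = -12
Clamped end conditions give two more equations: 2h_0·m_0 + h_0·m_1 = 6(Δ_0 - S'(2)) = 39 and h_2·m_2 + 2h_2·m_3 = 6(S'(8) - Δ_2) = 36.
Solving: m_0 = 127/10, m_1 = -59/10, m_2 = -13/5, m_3 = 103/10.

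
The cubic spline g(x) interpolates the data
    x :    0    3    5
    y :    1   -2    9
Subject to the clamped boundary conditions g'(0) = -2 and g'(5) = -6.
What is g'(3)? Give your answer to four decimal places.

6.5500

Put σ_i = g'' at the i-th knot. Here h = (3, 2) and Δ = (-1, 11/2), so the interior equations h_(i-1)·σ_(i-1) + 2(h_(i-1)+h_i)·σ_i + h_i·σ_(i+1) = 6(Δ_i − Δ_(i-1)) read
  3·σ_0 + 10·σ_1 + 2·σ_2 = 6(Δ_1 - Δ_0) = 39
Clamped end conditions give two more equations: 2h_0·σ_0 + h_0·σ_1 = 6(Δ_0 - g'(0)) = 6 and h_1·σ_1 + 2h_1·σ_2 = 6(g'(5) - Δ_1) = -69.
Solving the tridiagonal system: σ_0 = -37/10, σ_1 = 47/5, σ_2 = -439/20.
On [3, 5], g'(x) = b_1 + 2c_1·(x - 3) + 3d_1·(x - 3)² with b_1 = Δ_1 - h_1(2σ_1 + σ_2)/6 = 131/20, c_1 = σ_1/2 = 47/10, d_1 = (σ_2 - σ_1)/(6h_1) = -209/80. So g'(3) = 131/20.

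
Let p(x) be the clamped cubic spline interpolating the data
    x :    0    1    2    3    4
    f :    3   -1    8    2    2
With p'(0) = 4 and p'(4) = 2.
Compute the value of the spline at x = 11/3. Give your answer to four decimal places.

Write M_i for p''(x_i). With h_i = 1, 1, 1, 1 and divided differences Δ_i = -4, 9, -6, 0, the continuity of p' gives the tridiagonal system
  1·M_0 + 4·M_1 + 1·M_2 = 6(Δ_1 - Δ_0) = 78
  1·M_1 + 4·M_2 + 1·M_3 = 6(Δ_2 - Δ_1) = -90
  1·M_2 + 4·M_3 + 1·M_4 = 6(Δ_3 - Δ_2) = 36
Clamped end conditions give two more equations: 2h_0·M_0 + h_0·M_1 = 6(Δ_0 - p'(0)) = -48 and h_3·M_3 + 2h_3·M_4 = 6(p'(4) - Δ_3) = 12.
Solving: M_0 = -1229/28, M_1 = 557/14, M_2 = -149/4, M_3 = 269/14, M_4 = -101/28.
On [3, 4], p(x) = 2 - 325/56·(x - 3) + 269/28·(x - 3)² - 213/56·(x - 3)³.
With (x - 3) = 2/3: p(11/3) = 107/84.

1.2738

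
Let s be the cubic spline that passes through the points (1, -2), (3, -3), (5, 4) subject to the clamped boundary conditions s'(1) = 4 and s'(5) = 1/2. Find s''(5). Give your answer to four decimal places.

-8.3750

With m_i denoting the second derivative at x_i, h_i = 2, 2, and Δ_i = (y_(i+1) − y_i)/h_i = -1/2, 7/2:
  2·m_0 + 8·m_1 + 2·m_2 = 6(Δ_1 - Δ_0) = 24
Clamped end conditions give two more equations: 2h_0·m_0 + h_0·m_1 = 6(Δ_0 - s'(1)) = -27 and h_1·m_1 + 2h_1·m_2 = 6(s'(5) - Δ_1) = -18.
Solving: m_0 = -85/8, m_1 = 31/4, m_2 = -67/8.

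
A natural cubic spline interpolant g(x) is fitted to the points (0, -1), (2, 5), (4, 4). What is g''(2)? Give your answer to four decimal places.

-2.6250

Let M_i = g''(x_i). Step sizes h_i = 2, 2; slopes of the chords Δ_i = (y_(i+1) - y_i)/h_i = 3, -1/2.
  2·M_0 + 8·M_1 + 2·M_2 = 6(Δ_1 - Δ_0) = -21
Natural end conditions: M_0 = M_2 = 0.
Solving: M_0 = 0, M_1 = -21/8, M_2 = 0.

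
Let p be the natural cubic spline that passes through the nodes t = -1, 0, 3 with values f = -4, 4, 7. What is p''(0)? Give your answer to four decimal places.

Write σ_i for p''(x_i). With h_i = 1, 3 and divided differences Δ_i = 8, 1, the continuity of p' gives the tridiagonal system
  1·σ_0 + 8·σ_1 + 3·σ_2 = 6(Δ_1 - Δ_0) = -42
Natural end conditions: σ_0 = σ_2 = 0.
Hence σ_0 = 0, σ_1 = -21/4, σ_2 = 0.

-5.2500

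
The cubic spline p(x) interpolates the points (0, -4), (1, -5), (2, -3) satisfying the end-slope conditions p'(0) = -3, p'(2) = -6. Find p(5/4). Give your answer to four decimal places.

-3.9844

Let m_i = p''(x_i). Step sizes h_i = 1, 1; slopes of the chords Δ_i = (y_(i+1) - y_i)/h_i = -1, 2.
  1·m_0 + 4·m_1 + 1·m_2 = 6(Δ_1 - Δ_0) = 18
Clamped end conditions give two more equations: 2h_0·m_0 + h_0·m_1 = 6(Δ_0 - p'(0)) = 12 and h_1·m_1 + 2h_1·m_2 = 6(p'(2) - Δ_1) = -48.
Forward elimination and back-substitution give m_0 = 0, m_1 = 12, m_2 = -30.
On [1, 2], p(x) = -5 + 3·(x - 1) + 6·(x - 1)² - 7·(x - 1)³.
With (x - 1) = 1/4: p(5/4) = -255/64.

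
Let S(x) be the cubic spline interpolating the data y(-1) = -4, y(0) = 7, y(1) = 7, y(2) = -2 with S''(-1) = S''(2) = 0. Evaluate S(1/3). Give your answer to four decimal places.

With M_i denoting the second derivative at x_i, h_i = 1, 1, 1, and Δ_i = (y_(i+1) − y_i)/h_i = 11, 0, -9:
  1·M_0 + 4·M_1 + 1·M_2 = 6(Δ_1 - Δ_0) = -66
  1·M_1 + 4·M_2 + 1·M_3 = 6(Δ_2 - Δ_1) = -54
Natural end conditions: M_0 = M_3 = 0.
Solving: M_0 = 0, M_1 = -14, M_2 = -10, M_3 = 0.
On [0, 1], S(x) = 7 + 19/3·x - 7·x² + 2/3·x³.
With x = 1/3: S(1/3) = 677/81.

8.3580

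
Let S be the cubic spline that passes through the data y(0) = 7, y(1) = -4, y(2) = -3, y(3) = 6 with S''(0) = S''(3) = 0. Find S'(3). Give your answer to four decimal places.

10.3333

Let m_i = S''(x_i). Step sizes h_i = 1, 1, 1; slopes of the chords Δ_i = (y_(i+1) - y_i)/h_i = -11, 1, 9.
  1·m_0 + 4·m_1 + 1·m_2 = 6(Δ_1 - Δ_0) = 72
  1·m_1 + 4·m_2 + 1·m_3 = 6(Δ_2 - Δ_1) = 48
Natural end conditions: m_0 = m_3 = 0.
Forward elimination and back-substitution give m_0 = 0, m_1 = 16, m_2 = 8, m_3 = 0.
On [2, 3], S'(x) = b_2 + 2c_2·(x - 2) + 3d_2·(x - 2)² with b_2 = Δ_2 - h_2(2m_2 + m_3)/6 = 19/3, c_2 = m_2/2 = 4, d_2 = (m_3 - m_2)/(6h_2) = -4/3. So S'(3) = 31/3.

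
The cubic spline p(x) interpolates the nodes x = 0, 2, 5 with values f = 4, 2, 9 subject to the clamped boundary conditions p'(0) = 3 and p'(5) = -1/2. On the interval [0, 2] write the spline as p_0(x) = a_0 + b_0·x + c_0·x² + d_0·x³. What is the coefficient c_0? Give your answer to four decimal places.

Let M_i = p''(x_i). Step sizes h_i = 2, 3; slopes of the chords Δ_i = (y_(i+1) - y_i)/h_i = -1, 7/3.
  2·M_0 + 10·M_1 + 3·M_2 = 6(Δ_1 - Δ_0) = 20
Clamped end conditions give two more equations: 2h_0·M_0 + h_0·M_1 = 6(Δ_0 - p'(0)) = -24 and h_1·M_1 + 2h_1·M_2 = 6(p'(5) - Δ_1) = -17.
Solving: M_0 = -87/10, M_1 = 27/5, M_2 = -83/15.
On [0, 2], with p_0(x) = a_0 + b_0·x + c_0·x² + d_0·x³: c_0 = M_0/2 = -87/20, d_0 = (M_1 - M_0)/(6h_0) = 47/40, b_0 = Δ_0 - h_0(2M_0 + M_1)/6 = 3.

-4.3500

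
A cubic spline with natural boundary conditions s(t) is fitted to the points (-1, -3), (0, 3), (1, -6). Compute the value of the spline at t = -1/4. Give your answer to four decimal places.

With M_i denoting the second derivative at x_i, h_i = 1, 1, and Δ_i = (y_(i+1) − y_i)/h_i = 6, -9:
  1·M_0 + 4·M_1 + 1·M_2 = 6(Δ_1 - Δ_0) = -90
Natural end conditions: M_0 = M_2 = 0.
Hence M_0 = 0, M_1 = -45/2, M_2 = 0.
On [-1, 0], s(t) = -3 + 39/4·(t + 1) + 0·(t + 1)² - 15/4·(t + 1)³.
With (t + 1) = 3/4: s(-1/4) = 699/256.

2.7305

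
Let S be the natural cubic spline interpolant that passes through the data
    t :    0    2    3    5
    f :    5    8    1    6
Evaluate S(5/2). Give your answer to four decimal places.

Write M_i for S''(x_i). With h_i = 2, 1, 2 and divided differences Δ_i = 3/2, -7, 5/2, the continuity of S' gives the tridiagonal system
  2·M_0 + 6·M_1 + 1·M_2 = 6(Δ_1 - Δ_0) = -51
  1·M_1 + 6·M_2 + 2·M_3 = 6(Δ_2 - Δ_1) = 57
Natural end conditions: M_0 = M_3 = 0.
Solving the tridiagonal system: M_0 = 0, M_1 = -363/35, M_2 = 393/35, M_3 = 0.
On [2, 3], S(t) = 8 - 379/70·(t - 2) - 363/70·(t - 2)² + 18/5·(t - 2)³.
With (t - 2) = 1/2: S(5/2) = 249/56.

4.4464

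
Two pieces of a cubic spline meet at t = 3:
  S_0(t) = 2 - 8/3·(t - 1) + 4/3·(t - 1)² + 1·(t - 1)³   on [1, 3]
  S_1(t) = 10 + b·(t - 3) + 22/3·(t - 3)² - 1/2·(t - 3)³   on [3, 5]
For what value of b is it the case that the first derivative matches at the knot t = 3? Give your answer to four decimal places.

14.6667

S_0'(t) = -8/3 + 8/3·(t - 1) + 3·(t - 1)², so S_0'(3) = 44/3. On the right, S_1'(3) = b, so b = 44/3.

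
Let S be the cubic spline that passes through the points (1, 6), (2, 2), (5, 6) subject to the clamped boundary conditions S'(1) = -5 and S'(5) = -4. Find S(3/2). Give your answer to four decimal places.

3.5781

Let σ_i = S''(x_i). Step sizes h_i = 1, 3; slopes of the chords Δ_i = (y_(i+1) - y_i)/h_i = -4, 4/3.
  1·σ_0 + 8·σ_1 + 3·σ_2 = 6(Δ_1 - Δ_0) = 32
Clamped end conditions give two more equations: 2h_0·σ_0 + h_0·σ_1 = 6(Δ_0 - S'(1)) = 6 and h_1·σ_1 + 2h_1·σ_2 = 6(S'(5) - Δ_1) = -32.
Forward elimination and back-substitution give σ_0 = -3/4, σ_1 = 15/2, σ_2 = -109/12.
On [1, 2], S(x) = 6 - 5·(x - 1) - 3/8·(x - 1)² + 11/8·(x - 1)³.
With (x - 1) = 1/2: S(3/2) = 229/64.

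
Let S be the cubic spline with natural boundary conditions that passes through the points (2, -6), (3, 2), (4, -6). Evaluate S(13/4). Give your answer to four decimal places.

1.3125

Write σ_i for S''(x_i). With h_i = 1, 1 and divided differences Δ_i = 8, -8, the continuity of S' gives the tridiagonal system
  1·σ_0 + 4·σ_1 + 1·σ_2 = 6(Δ_1 - Δ_0) = -96
Natural end conditions: σ_0 = σ_2 = 0.
Solving: σ_0 = 0, σ_1 = -24, σ_2 = 0.
On [3, 4], S(x) = 2 + 0·(x - 3) - 12·(x - 3)² + 4·(x - 3)³.
With (x - 3) = 1/4: S(13/4) = 21/16.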